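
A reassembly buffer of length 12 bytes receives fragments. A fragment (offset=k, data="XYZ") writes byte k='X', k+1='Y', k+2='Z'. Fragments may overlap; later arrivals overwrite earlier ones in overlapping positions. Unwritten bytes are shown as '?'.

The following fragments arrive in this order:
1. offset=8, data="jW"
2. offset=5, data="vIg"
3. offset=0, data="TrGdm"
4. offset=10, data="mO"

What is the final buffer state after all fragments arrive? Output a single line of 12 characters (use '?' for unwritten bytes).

Answer: TrGdmvIgjWmO

Derivation:
Fragment 1: offset=8 data="jW" -> buffer=????????jW??
Fragment 2: offset=5 data="vIg" -> buffer=?????vIgjW??
Fragment 3: offset=0 data="TrGdm" -> buffer=TrGdmvIgjW??
Fragment 4: offset=10 data="mO" -> buffer=TrGdmvIgjWmO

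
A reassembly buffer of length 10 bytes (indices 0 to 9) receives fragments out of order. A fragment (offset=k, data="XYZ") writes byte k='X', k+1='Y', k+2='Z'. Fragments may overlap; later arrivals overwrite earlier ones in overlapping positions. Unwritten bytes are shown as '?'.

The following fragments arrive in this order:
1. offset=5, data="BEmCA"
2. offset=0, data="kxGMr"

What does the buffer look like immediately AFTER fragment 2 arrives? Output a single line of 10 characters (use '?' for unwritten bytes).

Fragment 1: offset=5 data="BEmCA" -> buffer=?????BEmCA
Fragment 2: offset=0 data="kxGMr" -> buffer=kxGMrBEmCA

Answer: kxGMrBEmCA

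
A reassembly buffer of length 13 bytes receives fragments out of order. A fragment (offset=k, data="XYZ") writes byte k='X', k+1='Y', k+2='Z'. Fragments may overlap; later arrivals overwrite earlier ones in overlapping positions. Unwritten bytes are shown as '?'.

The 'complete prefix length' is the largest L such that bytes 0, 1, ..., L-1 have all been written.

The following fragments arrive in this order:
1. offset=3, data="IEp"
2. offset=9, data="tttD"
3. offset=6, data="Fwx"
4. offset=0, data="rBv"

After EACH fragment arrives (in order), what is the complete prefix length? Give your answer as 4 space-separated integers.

Fragment 1: offset=3 data="IEp" -> buffer=???IEp??????? -> prefix_len=0
Fragment 2: offset=9 data="tttD" -> buffer=???IEp???tttD -> prefix_len=0
Fragment 3: offset=6 data="Fwx" -> buffer=???IEpFwxtttD -> prefix_len=0
Fragment 4: offset=0 data="rBv" -> buffer=rBvIEpFwxtttD -> prefix_len=13

Answer: 0 0 0 13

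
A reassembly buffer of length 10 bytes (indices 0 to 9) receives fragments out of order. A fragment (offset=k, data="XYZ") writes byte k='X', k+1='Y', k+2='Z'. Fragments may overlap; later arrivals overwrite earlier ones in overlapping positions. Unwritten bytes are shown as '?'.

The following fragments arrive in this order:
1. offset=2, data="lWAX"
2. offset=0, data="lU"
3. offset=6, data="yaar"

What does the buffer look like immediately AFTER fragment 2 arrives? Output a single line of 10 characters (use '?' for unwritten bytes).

Fragment 1: offset=2 data="lWAX" -> buffer=??lWAX????
Fragment 2: offset=0 data="lU" -> buffer=lUlWAX????

Answer: lUlWAX????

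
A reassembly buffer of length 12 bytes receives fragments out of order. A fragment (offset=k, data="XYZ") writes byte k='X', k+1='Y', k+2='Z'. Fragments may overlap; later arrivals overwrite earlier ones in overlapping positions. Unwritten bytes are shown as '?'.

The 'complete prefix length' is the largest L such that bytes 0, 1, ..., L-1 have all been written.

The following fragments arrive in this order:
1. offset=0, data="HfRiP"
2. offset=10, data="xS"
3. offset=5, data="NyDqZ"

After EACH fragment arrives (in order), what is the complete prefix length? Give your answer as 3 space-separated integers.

Answer: 5 5 12

Derivation:
Fragment 1: offset=0 data="HfRiP" -> buffer=HfRiP??????? -> prefix_len=5
Fragment 2: offset=10 data="xS" -> buffer=HfRiP?????xS -> prefix_len=5
Fragment 3: offset=5 data="NyDqZ" -> buffer=HfRiPNyDqZxS -> prefix_len=12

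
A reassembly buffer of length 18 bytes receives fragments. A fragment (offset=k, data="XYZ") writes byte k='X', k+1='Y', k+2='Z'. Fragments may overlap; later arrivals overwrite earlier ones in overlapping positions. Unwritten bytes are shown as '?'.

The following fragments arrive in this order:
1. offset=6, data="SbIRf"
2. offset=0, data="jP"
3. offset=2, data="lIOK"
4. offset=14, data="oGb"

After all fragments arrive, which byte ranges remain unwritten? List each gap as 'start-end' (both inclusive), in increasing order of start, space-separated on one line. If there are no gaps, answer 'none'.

Answer: 11-13 17-17

Derivation:
Fragment 1: offset=6 len=5
Fragment 2: offset=0 len=2
Fragment 3: offset=2 len=4
Fragment 4: offset=14 len=3
Gaps: 11-13 17-17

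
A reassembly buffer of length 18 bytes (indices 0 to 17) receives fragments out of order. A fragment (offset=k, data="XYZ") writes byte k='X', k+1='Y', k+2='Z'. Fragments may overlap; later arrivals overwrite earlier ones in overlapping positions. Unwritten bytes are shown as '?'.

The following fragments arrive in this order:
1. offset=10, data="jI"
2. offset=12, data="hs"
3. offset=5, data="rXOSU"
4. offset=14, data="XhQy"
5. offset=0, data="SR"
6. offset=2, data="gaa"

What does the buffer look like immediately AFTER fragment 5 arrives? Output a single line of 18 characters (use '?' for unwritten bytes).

Answer: SR???rXOSUjIhsXhQy

Derivation:
Fragment 1: offset=10 data="jI" -> buffer=??????????jI??????
Fragment 2: offset=12 data="hs" -> buffer=??????????jIhs????
Fragment 3: offset=5 data="rXOSU" -> buffer=?????rXOSUjIhs????
Fragment 4: offset=14 data="XhQy" -> buffer=?????rXOSUjIhsXhQy
Fragment 5: offset=0 data="SR" -> buffer=SR???rXOSUjIhsXhQy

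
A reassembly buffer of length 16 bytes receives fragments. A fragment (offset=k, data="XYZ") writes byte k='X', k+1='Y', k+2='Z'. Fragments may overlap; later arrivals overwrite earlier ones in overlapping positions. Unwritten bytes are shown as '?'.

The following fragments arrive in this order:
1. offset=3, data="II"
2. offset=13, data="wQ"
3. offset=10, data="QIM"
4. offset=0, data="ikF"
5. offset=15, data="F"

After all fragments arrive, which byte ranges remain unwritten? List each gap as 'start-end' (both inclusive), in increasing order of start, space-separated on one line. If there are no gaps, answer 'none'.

Fragment 1: offset=3 len=2
Fragment 2: offset=13 len=2
Fragment 3: offset=10 len=3
Fragment 4: offset=0 len=3
Fragment 5: offset=15 len=1
Gaps: 5-9

Answer: 5-9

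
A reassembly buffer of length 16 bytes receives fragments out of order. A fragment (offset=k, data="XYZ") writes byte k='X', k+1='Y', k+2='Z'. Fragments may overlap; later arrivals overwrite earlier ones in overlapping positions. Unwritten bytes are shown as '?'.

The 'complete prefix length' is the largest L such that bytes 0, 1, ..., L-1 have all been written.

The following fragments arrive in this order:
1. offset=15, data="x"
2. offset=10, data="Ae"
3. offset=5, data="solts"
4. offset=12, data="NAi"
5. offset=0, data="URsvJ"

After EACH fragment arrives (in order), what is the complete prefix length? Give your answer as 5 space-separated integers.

Answer: 0 0 0 0 16

Derivation:
Fragment 1: offset=15 data="x" -> buffer=???????????????x -> prefix_len=0
Fragment 2: offset=10 data="Ae" -> buffer=??????????Ae???x -> prefix_len=0
Fragment 3: offset=5 data="solts" -> buffer=?????soltsAe???x -> prefix_len=0
Fragment 4: offset=12 data="NAi" -> buffer=?????soltsAeNAix -> prefix_len=0
Fragment 5: offset=0 data="URsvJ" -> buffer=URsvJsoltsAeNAix -> prefix_len=16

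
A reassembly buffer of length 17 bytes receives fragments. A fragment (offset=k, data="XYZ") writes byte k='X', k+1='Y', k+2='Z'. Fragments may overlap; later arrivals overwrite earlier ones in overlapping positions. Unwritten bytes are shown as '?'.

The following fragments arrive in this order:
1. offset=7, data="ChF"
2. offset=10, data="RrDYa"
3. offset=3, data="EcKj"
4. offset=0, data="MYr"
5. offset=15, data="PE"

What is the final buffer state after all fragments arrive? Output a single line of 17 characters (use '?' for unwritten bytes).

Fragment 1: offset=7 data="ChF" -> buffer=???????ChF???????
Fragment 2: offset=10 data="RrDYa" -> buffer=???????ChFRrDYa??
Fragment 3: offset=3 data="EcKj" -> buffer=???EcKjChFRrDYa??
Fragment 4: offset=0 data="MYr" -> buffer=MYrEcKjChFRrDYa??
Fragment 5: offset=15 data="PE" -> buffer=MYrEcKjChFRrDYaPE

Answer: MYrEcKjChFRrDYaPE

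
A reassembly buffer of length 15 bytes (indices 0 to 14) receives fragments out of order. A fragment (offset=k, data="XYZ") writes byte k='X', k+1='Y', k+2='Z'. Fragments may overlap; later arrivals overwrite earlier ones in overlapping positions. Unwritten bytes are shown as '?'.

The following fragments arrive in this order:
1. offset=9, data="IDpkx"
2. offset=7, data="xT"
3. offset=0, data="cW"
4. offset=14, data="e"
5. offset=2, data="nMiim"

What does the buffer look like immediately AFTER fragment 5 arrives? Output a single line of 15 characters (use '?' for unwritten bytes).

Answer: cWnMiimxTIDpkxe

Derivation:
Fragment 1: offset=9 data="IDpkx" -> buffer=?????????IDpkx?
Fragment 2: offset=7 data="xT" -> buffer=???????xTIDpkx?
Fragment 3: offset=0 data="cW" -> buffer=cW?????xTIDpkx?
Fragment 4: offset=14 data="e" -> buffer=cW?????xTIDpkxe
Fragment 5: offset=2 data="nMiim" -> buffer=cWnMiimxTIDpkxe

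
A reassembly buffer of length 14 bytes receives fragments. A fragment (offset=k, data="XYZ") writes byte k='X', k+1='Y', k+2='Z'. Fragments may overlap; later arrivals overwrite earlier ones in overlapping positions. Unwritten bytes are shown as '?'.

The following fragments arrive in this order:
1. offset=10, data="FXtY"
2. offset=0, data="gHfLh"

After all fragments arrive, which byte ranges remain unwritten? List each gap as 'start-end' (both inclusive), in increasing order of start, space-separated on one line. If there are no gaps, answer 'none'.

Fragment 1: offset=10 len=4
Fragment 2: offset=0 len=5
Gaps: 5-9

Answer: 5-9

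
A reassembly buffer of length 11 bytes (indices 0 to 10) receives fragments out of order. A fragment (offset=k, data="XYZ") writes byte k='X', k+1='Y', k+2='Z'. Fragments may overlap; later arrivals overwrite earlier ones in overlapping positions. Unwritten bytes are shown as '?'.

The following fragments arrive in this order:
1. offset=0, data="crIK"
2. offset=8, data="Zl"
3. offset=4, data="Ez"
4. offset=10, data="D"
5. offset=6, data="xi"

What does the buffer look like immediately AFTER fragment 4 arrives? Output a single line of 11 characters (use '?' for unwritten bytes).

Fragment 1: offset=0 data="crIK" -> buffer=crIK???????
Fragment 2: offset=8 data="Zl" -> buffer=crIK????Zl?
Fragment 3: offset=4 data="Ez" -> buffer=crIKEz??Zl?
Fragment 4: offset=10 data="D" -> buffer=crIKEz??ZlD

Answer: crIKEz??ZlD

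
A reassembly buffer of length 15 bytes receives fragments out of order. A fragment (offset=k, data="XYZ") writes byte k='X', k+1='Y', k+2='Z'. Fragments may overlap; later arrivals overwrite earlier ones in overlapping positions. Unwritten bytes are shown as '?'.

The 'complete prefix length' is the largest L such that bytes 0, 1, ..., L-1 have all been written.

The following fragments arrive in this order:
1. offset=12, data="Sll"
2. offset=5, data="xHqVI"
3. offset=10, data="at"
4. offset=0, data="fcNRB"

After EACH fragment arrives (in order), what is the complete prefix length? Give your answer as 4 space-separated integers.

Answer: 0 0 0 15

Derivation:
Fragment 1: offset=12 data="Sll" -> buffer=????????????Sll -> prefix_len=0
Fragment 2: offset=5 data="xHqVI" -> buffer=?????xHqVI??Sll -> prefix_len=0
Fragment 3: offset=10 data="at" -> buffer=?????xHqVIatSll -> prefix_len=0
Fragment 4: offset=0 data="fcNRB" -> buffer=fcNRBxHqVIatSll -> prefix_len=15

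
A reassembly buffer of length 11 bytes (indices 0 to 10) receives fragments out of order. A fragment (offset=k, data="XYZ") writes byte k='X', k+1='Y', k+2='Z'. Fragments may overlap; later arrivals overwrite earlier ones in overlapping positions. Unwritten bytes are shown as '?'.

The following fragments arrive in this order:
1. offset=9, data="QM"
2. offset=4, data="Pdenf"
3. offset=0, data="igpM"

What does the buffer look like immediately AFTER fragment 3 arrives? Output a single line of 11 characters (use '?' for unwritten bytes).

Fragment 1: offset=9 data="QM" -> buffer=?????????QM
Fragment 2: offset=4 data="Pdenf" -> buffer=????PdenfQM
Fragment 3: offset=0 data="igpM" -> buffer=igpMPdenfQM

Answer: igpMPdenfQM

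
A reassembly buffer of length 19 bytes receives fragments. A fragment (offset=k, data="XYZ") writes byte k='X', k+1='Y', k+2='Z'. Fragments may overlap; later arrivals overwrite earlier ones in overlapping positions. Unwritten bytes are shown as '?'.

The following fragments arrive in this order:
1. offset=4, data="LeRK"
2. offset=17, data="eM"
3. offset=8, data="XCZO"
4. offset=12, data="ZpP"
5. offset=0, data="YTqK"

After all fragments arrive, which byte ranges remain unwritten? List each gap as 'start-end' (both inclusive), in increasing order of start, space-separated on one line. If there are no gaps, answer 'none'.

Fragment 1: offset=4 len=4
Fragment 2: offset=17 len=2
Fragment 3: offset=8 len=4
Fragment 4: offset=12 len=3
Fragment 5: offset=0 len=4
Gaps: 15-16

Answer: 15-16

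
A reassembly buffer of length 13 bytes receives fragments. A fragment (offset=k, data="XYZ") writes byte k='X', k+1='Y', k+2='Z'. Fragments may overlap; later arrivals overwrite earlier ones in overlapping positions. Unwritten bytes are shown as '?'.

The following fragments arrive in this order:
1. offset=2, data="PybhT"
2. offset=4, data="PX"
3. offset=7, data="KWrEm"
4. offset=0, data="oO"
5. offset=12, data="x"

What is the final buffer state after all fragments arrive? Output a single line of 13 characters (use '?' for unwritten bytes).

Answer: oOPyPXTKWrEmx

Derivation:
Fragment 1: offset=2 data="PybhT" -> buffer=??PybhT??????
Fragment 2: offset=4 data="PX" -> buffer=??PyPXT??????
Fragment 3: offset=7 data="KWrEm" -> buffer=??PyPXTKWrEm?
Fragment 4: offset=0 data="oO" -> buffer=oOPyPXTKWrEm?
Fragment 5: offset=12 data="x" -> buffer=oOPyPXTKWrEmx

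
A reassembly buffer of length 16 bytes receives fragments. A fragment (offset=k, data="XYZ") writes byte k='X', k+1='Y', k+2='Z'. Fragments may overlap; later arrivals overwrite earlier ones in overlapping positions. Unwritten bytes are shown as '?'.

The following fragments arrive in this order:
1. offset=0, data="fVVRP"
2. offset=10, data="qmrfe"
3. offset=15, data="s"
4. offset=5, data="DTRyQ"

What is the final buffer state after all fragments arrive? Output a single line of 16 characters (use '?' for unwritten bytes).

Answer: fVVRPDTRyQqmrfes

Derivation:
Fragment 1: offset=0 data="fVVRP" -> buffer=fVVRP???????????
Fragment 2: offset=10 data="qmrfe" -> buffer=fVVRP?????qmrfe?
Fragment 3: offset=15 data="s" -> buffer=fVVRP?????qmrfes
Fragment 4: offset=5 data="DTRyQ" -> buffer=fVVRPDTRyQqmrfes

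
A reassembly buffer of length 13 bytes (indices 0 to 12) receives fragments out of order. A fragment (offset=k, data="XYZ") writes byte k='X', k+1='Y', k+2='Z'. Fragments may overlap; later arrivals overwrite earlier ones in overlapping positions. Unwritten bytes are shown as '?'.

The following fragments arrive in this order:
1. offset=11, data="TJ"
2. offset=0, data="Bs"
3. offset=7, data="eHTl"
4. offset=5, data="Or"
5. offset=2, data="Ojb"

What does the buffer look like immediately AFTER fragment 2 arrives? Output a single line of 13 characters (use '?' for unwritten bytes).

Fragment 1: offset=11 data="TJ" -> buffer=???????????TJ
Fragment 2: offset=0 data="Bs" -> buffer=Bs?????????TJ

Answer: Bs?????????TJ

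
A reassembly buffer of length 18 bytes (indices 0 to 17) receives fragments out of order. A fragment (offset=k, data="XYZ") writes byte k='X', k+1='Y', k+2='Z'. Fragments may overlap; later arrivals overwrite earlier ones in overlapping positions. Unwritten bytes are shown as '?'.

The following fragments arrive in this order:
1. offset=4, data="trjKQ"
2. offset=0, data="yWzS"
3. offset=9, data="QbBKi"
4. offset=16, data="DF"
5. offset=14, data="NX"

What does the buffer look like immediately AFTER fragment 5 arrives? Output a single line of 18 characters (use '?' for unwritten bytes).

Answer: yWzStrjKQQbBKiNXDF

Derivation:
Fragment 1: offset=4 data="trjKQ" -> buffer=????trjKQ?????????
Fragment 2: offset=0 data="yWzS" -> buffer=yWzStrjKQ?????????
Fragment 3: offset=9 data="QbBKi" -> buffer=yWzStrjKQQbBKi????
Fragment 4: offset=16 data="DF" -> buffer=yWzStrjKQQbBKi??DF
Fragment 5: offset=14 data="NX" -> buffer=yWzStrjKQQbBKiNXDF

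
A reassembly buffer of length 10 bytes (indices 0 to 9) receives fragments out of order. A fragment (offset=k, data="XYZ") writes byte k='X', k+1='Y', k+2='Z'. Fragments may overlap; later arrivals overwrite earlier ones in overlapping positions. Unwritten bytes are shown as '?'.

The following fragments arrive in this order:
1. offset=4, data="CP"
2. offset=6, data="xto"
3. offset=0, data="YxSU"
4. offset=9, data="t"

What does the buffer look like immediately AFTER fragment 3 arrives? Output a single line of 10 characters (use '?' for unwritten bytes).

Fragment 1: offset=4 data="CP" -> buffer=????CP????
Fragment 2: offset=6 data="xto" -> buffer=????CPxto?
Fragment 3: offset=0 data="YxSU" -> buffer=YxSUCPxto?

Answer: YxSUCPxto?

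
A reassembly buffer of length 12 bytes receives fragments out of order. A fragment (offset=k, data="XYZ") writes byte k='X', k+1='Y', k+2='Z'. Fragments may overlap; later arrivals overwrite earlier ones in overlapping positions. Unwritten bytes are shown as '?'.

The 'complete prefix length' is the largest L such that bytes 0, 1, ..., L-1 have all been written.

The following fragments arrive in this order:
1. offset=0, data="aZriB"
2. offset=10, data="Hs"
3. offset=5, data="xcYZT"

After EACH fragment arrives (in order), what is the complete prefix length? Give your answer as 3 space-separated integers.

Answer: 5 5 12

Derivation:
Fragment 1: offset=0 data="aZriB" -> buffer=aZriB??????? -> prefix_len=5
Fragment 2: offset=10 data="Hs" -> buffer=aZriB?????Hs -> prefix_len=5
Fragment 3: offset=5 data="xcYZT" -> buffer=aZriBxcYZTHs -> prefix_len=12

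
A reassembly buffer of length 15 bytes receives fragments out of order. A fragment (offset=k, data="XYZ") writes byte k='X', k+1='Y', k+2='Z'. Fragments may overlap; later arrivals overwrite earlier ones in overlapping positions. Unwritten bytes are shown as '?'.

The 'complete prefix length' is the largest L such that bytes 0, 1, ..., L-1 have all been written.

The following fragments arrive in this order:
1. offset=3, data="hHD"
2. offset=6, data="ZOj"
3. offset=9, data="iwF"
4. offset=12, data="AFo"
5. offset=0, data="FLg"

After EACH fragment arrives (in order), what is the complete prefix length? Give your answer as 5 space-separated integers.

Answer: 0 0 0 0 15

Derivation:
Fragment 1: offset=3 data="hHD" -> buffer=???hHD????????? -> prefix_len=0
Fragment 2: offset=6 data="ZOj" -> buffer=???hHDZOj?????? -> prefix_len=0
Fragment 3: offset=9 data="iwF" -> buffer=???hHDZOjiwF??? -> prefix_len=0
Fragment 4: offset=12 data="AFo" -> buffer=???hHDZOjiwFAFo -> prefix_len=0
Fragment 5: offset=0 data="FLg" -> buffer=FLghHDZOjiwFAFo -> prefix_len=15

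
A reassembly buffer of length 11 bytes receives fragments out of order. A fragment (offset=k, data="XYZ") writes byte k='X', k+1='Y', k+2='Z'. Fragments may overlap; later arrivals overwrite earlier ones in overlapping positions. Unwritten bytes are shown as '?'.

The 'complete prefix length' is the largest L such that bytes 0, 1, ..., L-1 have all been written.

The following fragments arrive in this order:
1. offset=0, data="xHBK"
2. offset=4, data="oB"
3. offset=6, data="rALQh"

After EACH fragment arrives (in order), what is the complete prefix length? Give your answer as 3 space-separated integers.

Fragment 1: offset=0 data="xHBK" -> buffer=xHBK??????? -> prefix_len=4
Fragment 2: offset=4 data="oB" -> buffer=xHBKoB????? -> prefix_len=6
Fragment 3: offset=6 data="rALQh" -> buffer=xHBKoBrALQh -> prefix_len=11

Answer: 4 6 11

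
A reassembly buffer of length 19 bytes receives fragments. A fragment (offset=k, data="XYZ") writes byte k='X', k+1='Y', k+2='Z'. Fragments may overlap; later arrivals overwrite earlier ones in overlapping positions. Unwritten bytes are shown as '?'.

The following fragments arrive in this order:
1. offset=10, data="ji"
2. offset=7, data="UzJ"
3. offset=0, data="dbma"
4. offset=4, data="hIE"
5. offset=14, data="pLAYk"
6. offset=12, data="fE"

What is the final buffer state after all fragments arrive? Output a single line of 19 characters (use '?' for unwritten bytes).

Answer: dbmahIEUzJjifEpLAYk

Derivation:
Fragment 1: offset=10 data="ji" -> buffer=??????????ji???????
Fragment 2: offset=7 data="UzJ" -> buffer=???????UzJji???????
Fragment 3: offset=0 data="dbma" -> buffer=dbma???UzJji???????
Fragment 4: offset=4 data="hIE" -> buffer=dbmahIEUzJji???????
Fragment 5: offset=14 data="pLAYk" -> buffer=dbmahIEUzJji??pLAYk
Fragment 6: offset=12 data="fE" -> buffer=dbmahIEUzJjifEpLAYk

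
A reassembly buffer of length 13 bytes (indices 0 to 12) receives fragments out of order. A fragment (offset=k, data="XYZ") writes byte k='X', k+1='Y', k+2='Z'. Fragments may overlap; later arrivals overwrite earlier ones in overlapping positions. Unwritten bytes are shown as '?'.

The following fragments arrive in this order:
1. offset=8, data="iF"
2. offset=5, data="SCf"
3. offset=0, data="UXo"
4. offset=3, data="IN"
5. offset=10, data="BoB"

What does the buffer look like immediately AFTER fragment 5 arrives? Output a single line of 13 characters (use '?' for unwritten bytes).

Answer: UXoINSCfiFBoB

Derivation:
Fragment 1: offset=8 data="iF" -> buffer=????????iF???
Fragment 2: offset=5 data="SCf" -> buffer=?????SCfiF???
Fragment 3: offset=0 data="UXo" -> buffer=UXo??SCfiF???
Fragment 4: offset=3 data="IN" -> buffer=UXoINSCfiF???
Fragment 5: offset=10 data="BoB" -> buffer=UXoINSCfiFBoB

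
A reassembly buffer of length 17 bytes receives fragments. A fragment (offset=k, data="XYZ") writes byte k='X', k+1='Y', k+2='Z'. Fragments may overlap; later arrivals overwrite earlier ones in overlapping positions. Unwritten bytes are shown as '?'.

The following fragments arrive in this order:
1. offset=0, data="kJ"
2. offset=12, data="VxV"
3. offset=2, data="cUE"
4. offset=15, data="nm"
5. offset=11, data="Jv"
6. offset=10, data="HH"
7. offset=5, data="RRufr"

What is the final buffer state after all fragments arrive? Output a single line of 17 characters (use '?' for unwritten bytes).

Answer: kJcUERRufrHHvxVnm

Derivation:
Fragment 1: offset=0 data="kJ" -> buffer=kJ???????????????
Fragment 2: offset=12 data="VxV" -> buffer=kJ??????????VxV??
Fragment 3: offset=2 data="cUE" -> buffer=kJcUE???????VxV??
Fragment 4: offset=15 data="nm" -> buffer=kJcUE???????VxVnm
Fragment 5: offset=11 data="Jv" -> buffer=kJcUE??????JvxVnm
Fragment 6: offset=10 data="HH" -> buffer=kJcUE?????HHvxVnm
Fragment 7: offset=5 data="RRufr" -> buffer=kJcUERRufrHHvxVnm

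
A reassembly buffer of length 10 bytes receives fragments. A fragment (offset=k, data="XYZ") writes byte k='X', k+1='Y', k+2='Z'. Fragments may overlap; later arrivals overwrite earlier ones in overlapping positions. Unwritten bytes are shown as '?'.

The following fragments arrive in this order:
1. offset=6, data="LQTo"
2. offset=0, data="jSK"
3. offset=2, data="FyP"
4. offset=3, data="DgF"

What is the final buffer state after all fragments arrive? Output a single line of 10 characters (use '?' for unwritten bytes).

Answer: jSFDgFLQTo

Derivation:
Fragment 1: offset=6 data="LQTo" -> buffer=??????LQTo
Fragment 2: offset=0 data="jSK" -> buffer=jSK???LQTo
Fragment 3: offset=2 data="FyP" -> buffer=jSFyP?LQTo
Fragment 4: offset=3 data="DgF" -> buffer=jSFDgFLQTo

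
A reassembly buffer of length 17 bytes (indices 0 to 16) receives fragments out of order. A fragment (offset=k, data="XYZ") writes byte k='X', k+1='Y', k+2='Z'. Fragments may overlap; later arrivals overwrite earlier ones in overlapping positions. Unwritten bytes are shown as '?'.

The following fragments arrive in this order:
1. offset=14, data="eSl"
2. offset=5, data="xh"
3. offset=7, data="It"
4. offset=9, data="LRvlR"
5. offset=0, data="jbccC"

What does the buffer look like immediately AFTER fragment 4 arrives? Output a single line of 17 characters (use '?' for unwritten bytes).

Answer: ?????xhItLRvlReSl

Derivation:
Fragment 1: offset=14 data="eSl" -> buffer=??????????????eSl
Fragment 2: offset=5 data="xh" -> buffer=?????xh???????eSl
Fragment 3: offset=7 data="It" -> buffer=?????xhIt?????eSl
Fragment 4: offset=9 data="LRvlR" -> buffer=?????xhItLRvlReSl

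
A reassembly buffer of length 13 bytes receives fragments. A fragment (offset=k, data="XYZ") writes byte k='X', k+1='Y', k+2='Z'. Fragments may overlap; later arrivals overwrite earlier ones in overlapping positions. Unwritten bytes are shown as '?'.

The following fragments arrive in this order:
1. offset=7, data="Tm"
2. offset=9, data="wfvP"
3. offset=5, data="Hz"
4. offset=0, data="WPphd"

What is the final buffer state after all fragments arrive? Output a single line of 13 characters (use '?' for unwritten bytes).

Answer: WPphdHzTmwfvP

Derivation:
Fragment 1: offset=7 data="Tm" -> buffer=???????Tm????
Fragment 2: offset=9 data="wfvP" -> buffer=???????TmwfvP
Fragment 3: offset=5 data="Hz" -> buffer=?????HzTmwfvP
Fragment 4: offset=0 data="WPphd" -> buffer=WPphdHzTmwfvP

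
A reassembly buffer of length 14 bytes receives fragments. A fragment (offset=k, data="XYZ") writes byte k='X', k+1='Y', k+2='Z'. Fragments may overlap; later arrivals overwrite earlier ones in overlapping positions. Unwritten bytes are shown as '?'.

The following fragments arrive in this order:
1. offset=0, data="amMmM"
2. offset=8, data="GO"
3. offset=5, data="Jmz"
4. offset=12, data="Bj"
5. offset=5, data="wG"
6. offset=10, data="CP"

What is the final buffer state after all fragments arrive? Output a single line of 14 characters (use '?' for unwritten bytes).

Fragment 1: offset=0 data="amMmM" -> buffer=amMmM?????????
Fragment 2: offset=8 data="GO" -> buffer=amMmM???GO????
Fragment 3: offset=5 data="Jmz" -> buffer=amMmMJmzGO????
Fragment 4: offset=12 data="Bj" -> buffer=amMmMJmzGO??Bj
Fragment 5: offset=5 data="wG" -> buffer=amMmMwGzGO??Bj
Fragment 6: offset=10 data="CP" -> buffer=amMmMwGzGOCPBj

Answer: amMmMwGzGOCPBj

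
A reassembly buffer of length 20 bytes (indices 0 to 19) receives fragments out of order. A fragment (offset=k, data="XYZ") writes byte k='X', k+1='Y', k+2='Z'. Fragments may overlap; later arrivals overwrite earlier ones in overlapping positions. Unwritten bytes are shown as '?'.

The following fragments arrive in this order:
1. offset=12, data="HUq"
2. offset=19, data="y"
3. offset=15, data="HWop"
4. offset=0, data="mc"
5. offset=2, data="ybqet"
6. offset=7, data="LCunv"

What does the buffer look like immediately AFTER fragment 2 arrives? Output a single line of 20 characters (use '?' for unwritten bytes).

Fragment 1: offset=12 data="HUq" -> buffer=????????????HUq?????
Fragment 2: offset=19 data="y" -> buffer=????????????HUq????y

Answer: ????????????HUq????y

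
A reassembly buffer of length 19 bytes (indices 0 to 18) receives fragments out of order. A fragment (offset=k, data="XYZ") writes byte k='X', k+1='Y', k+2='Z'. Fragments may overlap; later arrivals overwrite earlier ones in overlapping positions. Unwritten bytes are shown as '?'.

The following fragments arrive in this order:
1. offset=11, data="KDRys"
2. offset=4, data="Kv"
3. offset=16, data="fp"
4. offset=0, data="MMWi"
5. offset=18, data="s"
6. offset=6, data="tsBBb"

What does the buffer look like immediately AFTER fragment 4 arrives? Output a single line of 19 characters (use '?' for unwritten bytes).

Fragment 1: offset=11 data="KDRys" -> buffer=???????????KDRys???
Fragment 2: offset=4 data="Kv" -> buffer=????Kv?????KDRys???
Fragment 3: offset=16 data="fp" -> buffer=????Kv?????KDRysfp?
Fragment 4: offset=0 data="MMWi" -> buffer=MMWiKv?????KDRysfp?

Answer: MMWiKv?????KDRysfp?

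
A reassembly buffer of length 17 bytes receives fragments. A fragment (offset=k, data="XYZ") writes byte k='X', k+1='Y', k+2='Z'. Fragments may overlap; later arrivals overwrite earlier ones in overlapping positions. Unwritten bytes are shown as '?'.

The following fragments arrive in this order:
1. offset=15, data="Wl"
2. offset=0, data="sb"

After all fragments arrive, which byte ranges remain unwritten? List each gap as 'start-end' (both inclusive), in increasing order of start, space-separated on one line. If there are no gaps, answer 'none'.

Fragment 1: offset=15 len=2
Fragment 2: offset=0 len=2
Gaps: 2-14

Answer: 2-14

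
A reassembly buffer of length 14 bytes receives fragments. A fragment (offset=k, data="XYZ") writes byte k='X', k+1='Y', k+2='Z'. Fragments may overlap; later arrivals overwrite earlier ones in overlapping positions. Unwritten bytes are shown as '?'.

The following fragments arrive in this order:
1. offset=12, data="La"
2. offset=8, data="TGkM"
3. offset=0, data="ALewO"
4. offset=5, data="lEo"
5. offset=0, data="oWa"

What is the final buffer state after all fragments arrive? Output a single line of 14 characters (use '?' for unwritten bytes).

Fragment 1: offset=12 data="La" -> buffer=????????????La
Fragment 2: offset=8 data="TGkM" -> buffer=????????TGkMLa
Fragment 3: offset=0 data="ALewO" -> buffer=ALewO???TGkMLa
Fragment 4: offset=5 data="lEo" -> buffer=ALewOlEoTGkMLa
Fragment 5: offset=0 data="oWa" -> buffer=oWawOlEoTGkMLa

Answer: oWawOlEoTGkMLa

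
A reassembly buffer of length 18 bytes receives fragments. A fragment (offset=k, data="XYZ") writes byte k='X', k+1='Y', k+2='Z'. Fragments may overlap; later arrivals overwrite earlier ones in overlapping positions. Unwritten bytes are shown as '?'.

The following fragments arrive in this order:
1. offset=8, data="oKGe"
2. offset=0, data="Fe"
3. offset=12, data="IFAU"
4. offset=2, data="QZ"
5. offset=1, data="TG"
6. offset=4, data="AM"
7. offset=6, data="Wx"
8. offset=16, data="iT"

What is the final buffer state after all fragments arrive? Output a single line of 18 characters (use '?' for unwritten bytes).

Answer: FTGZAMWxoKGeIFAUiT

Derivation:
Fragment 1: offset=8 data="oKGe" -> buffer=????????oKGe??????
Fragment 2: offset=0 data="Fe" -> buffer=Fe??????oKGe??????
Fragment 3: offset=12 data="IFAU" -> buffer=Fe??????oKGeIFAU??
Fragment 4: offset=2 data="QZ" -> buffer=FeQZ????oKGeIFAU??
Fragment 5: offset=1 data="TG" -> buffer=FTGZ????oKGeIFAU??
Fragment 6: offset=4 data="AM" -> buffer=FTGZAM??oKGeIFAU??
Fragment 7: offset=6 data="Wx" -> buffer=FTGZAMWxoKGeIFAU??
Fragment 8: offset=16 data="iT" -> buffer=FTGZAMWxoKGeIFAUiT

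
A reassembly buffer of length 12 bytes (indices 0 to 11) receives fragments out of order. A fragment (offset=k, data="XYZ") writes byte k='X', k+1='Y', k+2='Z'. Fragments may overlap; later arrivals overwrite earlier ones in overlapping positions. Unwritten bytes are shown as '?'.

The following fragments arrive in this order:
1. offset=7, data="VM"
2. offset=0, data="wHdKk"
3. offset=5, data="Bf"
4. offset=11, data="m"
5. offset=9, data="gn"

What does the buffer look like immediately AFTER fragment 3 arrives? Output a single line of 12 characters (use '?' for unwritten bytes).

Fragment 1: offset=7 data="VM" -> buffer=???????VM???
Fragment 2: offset=0 data="wHdKk" -> buffer=wHdKk??VM???
Fragment 3: offset=5 data="Bf" -> buffer=wHdKkBfVM???

Answer: wHdKkBfVM???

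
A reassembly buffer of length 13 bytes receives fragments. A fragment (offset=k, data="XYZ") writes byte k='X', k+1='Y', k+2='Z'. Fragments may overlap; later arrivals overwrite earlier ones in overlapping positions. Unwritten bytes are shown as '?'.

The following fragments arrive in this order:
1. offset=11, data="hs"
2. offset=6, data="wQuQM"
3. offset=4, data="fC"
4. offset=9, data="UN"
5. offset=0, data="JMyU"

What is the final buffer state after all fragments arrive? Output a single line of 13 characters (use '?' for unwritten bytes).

Answer: JMyUfCwQuUNhs

Derivation:
Fragment 1: offset=11 data="hs" -> buffer=???????????hs
Fragment 2: offset=6 data="wQuQM" -> buffer=??????wQuQMhs
Fragment 3: offset=4 data="fC" -> buffer=????fCwQuQMhs
Fragment 4: offset=9 data="UN" -> buffer=????fCwQuUNhs
Fragment 5: offset=0 data="JMyU" -> buffer=JMyUfCwQuUNhs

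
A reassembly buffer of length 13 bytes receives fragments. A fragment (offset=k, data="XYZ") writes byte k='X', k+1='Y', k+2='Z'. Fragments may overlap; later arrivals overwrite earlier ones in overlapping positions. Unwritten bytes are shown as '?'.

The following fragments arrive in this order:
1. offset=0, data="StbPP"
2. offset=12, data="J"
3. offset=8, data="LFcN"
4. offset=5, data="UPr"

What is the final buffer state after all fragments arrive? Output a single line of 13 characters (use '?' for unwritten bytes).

Answer: StbPPUPrLFcNJ

Derivation:
Fragment 1: offset=0 data="StbPP" -> buffer=StbPP????????
Fragment 2: offset=12 data="J" -> buffer=StbPP???????J
Fragment 3: offset=8 data="LFcN" -> buffer=StbPP???LFcNJ
Fragment 4: offset=5 data="UPr" -> buffer=StbPPUPrLFcNJ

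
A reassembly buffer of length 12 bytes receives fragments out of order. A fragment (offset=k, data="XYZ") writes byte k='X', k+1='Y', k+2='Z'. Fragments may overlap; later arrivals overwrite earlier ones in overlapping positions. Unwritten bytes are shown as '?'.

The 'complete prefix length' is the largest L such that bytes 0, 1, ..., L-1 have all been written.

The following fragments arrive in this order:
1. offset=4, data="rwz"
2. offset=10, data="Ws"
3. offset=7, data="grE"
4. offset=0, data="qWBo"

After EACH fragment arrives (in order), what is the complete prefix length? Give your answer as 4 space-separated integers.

Fragment 1: offset=4 data="rwz" -> buffer=????rwz????? -> prefix_len=0
Fragment 2: offset=10 data="Ws" -> buffer=????rwz???Ws -> prefix_len=0
Fragment 3: offset=7 data="grE" -> buffer=????rwzgrEWs -> prefix_len=0
Fragment 4: offset=0 data="qWBo" -> buffer=qWBorwzgrEWs -> prefix_len=12

Answer: 0 0 0 12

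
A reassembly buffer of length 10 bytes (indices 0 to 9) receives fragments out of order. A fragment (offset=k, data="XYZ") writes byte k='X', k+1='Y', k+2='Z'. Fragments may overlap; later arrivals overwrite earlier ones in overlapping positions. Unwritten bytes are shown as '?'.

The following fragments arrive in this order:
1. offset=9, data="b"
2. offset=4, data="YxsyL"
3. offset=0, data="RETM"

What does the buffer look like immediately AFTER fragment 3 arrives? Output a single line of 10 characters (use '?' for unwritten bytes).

Fragment 1: offset=9 data="b" -> buffer=?????????b
Fragment 2: offset=4 data="YxsyL" -> buffer=????YxsyLb
Fragment 3: offset=0 data="RETM" -> buffer=RETMYxsyLb

Answer: RETMYxsyLb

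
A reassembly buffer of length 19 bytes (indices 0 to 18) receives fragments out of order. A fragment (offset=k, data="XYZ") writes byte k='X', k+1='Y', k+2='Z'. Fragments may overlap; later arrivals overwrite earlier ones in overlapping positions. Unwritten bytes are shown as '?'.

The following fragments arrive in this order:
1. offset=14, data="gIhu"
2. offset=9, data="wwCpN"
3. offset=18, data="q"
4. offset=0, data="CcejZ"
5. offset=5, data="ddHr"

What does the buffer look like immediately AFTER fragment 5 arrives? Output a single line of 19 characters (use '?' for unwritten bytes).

Answer: CcejZddHrwwCpNgIhuq

Derivation:
Fragment 1: offset=14 data="gIhu" -> buffer=??????????????gIhu?
Fragment 2: offset=9 data="wwCpN" -> buffer=?????????wwCpNgIhu?
Fragment 3: offset=18 data="q" -> buffer=?????????wwCpNgIhuq
Fragment 4: offset=0 data="CcejZ" -> buffer=CcejZ????wwCpNgIhuq
Fragment 5: offset=5 data="ddHr" -> buffer=CcejZddHrwwCpNgIhuq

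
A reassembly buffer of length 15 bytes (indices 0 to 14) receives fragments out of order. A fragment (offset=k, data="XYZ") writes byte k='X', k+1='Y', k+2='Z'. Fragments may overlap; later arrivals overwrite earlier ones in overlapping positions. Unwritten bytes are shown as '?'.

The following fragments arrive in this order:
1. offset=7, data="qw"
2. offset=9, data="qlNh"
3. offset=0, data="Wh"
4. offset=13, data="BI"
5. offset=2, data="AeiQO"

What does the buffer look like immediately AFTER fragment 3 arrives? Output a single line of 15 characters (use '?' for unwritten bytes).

Fragment 1: offset=7 data="qw" -> buffer=???????qw??????
Fragment 2: offset=9 data="qlNh" -> buffer=???????qwqlNh??
Fragment 3: offset=0 data="Wh" -> buffer=Wh?????qwqlNh??

Answer: Wh?????qwqlNh??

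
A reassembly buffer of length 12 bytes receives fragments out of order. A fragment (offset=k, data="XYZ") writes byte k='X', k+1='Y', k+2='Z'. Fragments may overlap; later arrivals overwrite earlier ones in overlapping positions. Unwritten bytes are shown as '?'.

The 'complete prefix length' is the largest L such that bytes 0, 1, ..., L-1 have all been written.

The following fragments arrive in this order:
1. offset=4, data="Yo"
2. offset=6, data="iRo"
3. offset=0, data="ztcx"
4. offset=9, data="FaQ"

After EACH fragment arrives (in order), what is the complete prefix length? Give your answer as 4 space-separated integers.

Fragment 1: offset=4 data="Yo" -> buffer=????Yo?????? -> prefix_len=0
Fragment 2: offset=6 data="iRo" -> buffer=????YoiRo??? -> prefix_len=0
Fragment 3: offset=0 data="ztcx" -> buffer=ztcxYoiRo??? -> prefix_len=9
Fragment 4: offset=9 data="FaQ" -> buffer=ztcxYoiRoFaQ -> prefix_len=12

Answer: 0 0 9 12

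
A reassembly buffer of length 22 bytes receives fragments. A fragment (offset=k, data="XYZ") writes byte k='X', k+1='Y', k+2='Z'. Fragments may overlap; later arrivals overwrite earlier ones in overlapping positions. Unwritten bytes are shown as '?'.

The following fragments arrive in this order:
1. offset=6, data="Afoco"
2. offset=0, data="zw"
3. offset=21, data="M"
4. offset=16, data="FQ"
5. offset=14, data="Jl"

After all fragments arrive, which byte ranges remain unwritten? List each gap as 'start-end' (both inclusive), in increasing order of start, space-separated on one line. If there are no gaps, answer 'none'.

Answer: 2-5 11-13 18-20

Derivation:
Fragment 1: offset=6 len=5
Fragment 2: offset=0 len=2
Fragment 3: offset=21 len=1
Fragment 4: offset=16 len=2
Fragment 5: offset=14 len=2
Gaps: 2-5 11-13 18-20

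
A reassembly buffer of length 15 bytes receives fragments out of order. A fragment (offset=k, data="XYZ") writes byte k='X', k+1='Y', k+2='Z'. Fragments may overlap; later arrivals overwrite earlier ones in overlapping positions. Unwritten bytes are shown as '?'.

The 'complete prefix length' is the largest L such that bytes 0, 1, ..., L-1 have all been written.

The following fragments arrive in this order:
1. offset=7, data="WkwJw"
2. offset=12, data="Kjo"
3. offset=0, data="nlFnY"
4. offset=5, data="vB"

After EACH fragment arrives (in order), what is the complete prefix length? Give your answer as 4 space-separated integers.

Answer: 0 0 5 15

Derivation:
Fragment 1: offset=7 data="WkwJw" -> buffer=???????WkwJw??? -> prefix_len=0
Fragment 2: offset=12 data="Kjo" -> buffer=???????WkwJwKjo -> prefix_len=0
Fragment 3: offset=0 data="nlFnY" -> buffer=nlFnY??WkwJwKjo -> prefix_len=5
Fragment 4: offset=5 data="vB" -> buffer=nlFnYvBWkwJwKjo -> prefix_len=15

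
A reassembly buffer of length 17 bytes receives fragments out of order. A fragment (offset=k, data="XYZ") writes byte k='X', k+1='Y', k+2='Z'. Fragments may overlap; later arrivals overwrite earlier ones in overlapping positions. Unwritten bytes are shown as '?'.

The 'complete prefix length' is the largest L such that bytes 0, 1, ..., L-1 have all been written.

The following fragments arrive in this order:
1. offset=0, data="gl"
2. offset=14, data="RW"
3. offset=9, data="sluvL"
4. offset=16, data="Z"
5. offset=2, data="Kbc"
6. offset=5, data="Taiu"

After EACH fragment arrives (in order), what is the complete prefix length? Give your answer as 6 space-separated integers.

Fragment 1: offset=0 data="gl" -> buffer=gl??????????????? -> prefix_len=2
Fragment 2: offset=14 data="RW" -> buffer=gl????????????RW? -> prefix_len=2
Fragment 3: offset=9 data="sluvL" -> buffer=gl???????sluvLRW? -> prefix_len=2
Fragment 4: offset=16 data="Z" -> buffer=gl???????sluvLRWZ -> prefix_len=2
Fragment 5: offset=2 data="Kbc" -> buffer=glKbc????sluvLRWZ -> prefix_len=5
Fragment 6: offset=5 data="Taiu" -> buffer=glKbcTaiusluvLRWZ -> prefix_len=17

Answer: 2 2 2 2 5 17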